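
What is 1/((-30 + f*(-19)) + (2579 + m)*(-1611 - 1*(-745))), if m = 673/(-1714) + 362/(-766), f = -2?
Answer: -328231/732827143817 ≈ -4.4790e-7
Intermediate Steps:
m = -567993/656462 (m = 673*(-1/1714) + 362*(-1/766) = -673/1714 - 181/383 = -567993/656462 ≈ -0.86523)
1/((-30 + f*(-19)) + (2579 + m)*(-1611 - 1*(-745))) = 1/((-30 - 2*(-19)) + (2579 - 567993/656462)*(-1611 - 1*(-745))) = 1/((-30 + 38) + 1692447505*(-1611 + 745)/656462) = 1/(8 + (1692447505/656462)*(-866)) = 1/(8 - 732829769665/328231) = 1/(-732827143817/328231) = -328231/732827143817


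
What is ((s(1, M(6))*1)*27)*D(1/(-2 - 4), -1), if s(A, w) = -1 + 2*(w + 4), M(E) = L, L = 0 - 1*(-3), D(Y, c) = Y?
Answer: -117/2 ≈ -58.500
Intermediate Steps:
L = 3 (L = 0 + 3 = 3)
M(E) = 3
s(A, w) = 7 + 2*w (s(A, w) = -1 + 2*(4 + w) = -1 + (8 + 2*w) = 7 + 2*w)
((s(1, M(6))*1)*27)*D(1/(-2 - 4), -1) = (((7 + 2*3)*1)*27)/(-2 - 4) = (((7 + 6)*1)*27)/(-6) = ((13*1)*27)*(-⅙) = (13*27)*(-⅙) = 351*(-⅙) = -117/2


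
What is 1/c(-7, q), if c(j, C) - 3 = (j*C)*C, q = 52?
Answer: -1/18925 ≈ -5.2840e-5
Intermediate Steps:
c(j, C) = 3 + j*C**2 (c(j, C) = 3 + (j*C)*C = 3 + (C*j)*C = 3 + j*C**2)
1/c(-7, q) = 1/(3 - 7*52**2) = 1/(3 - 7*2704) = 1/(3 - 18928) = 1/(-18925) = -1/18925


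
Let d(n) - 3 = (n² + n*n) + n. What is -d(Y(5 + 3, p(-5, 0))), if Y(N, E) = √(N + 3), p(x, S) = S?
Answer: -25 - √11 ≈ -28.317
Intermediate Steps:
Y(N, E) = √(3 + N)
d(n) = 3 + n + 2*n² (d(n) = 3 + ((n² + n*n) + n) = 3 + ((n² + n²) + n) = 3 + (2*n² + n) = 3 + (n + 2*n²) = 3 + n + 2*n²)
-d(Y(5 + 3, p(-5, 0))) = -(3 + √(3 + (5 + 3)) + 2*(√(3 + (5 + 3)))²) = -(3 + √(3 + 8) + 2*(√(3 + 8))²) = -(3 + √11 + 2*(√11)²) = -(3 + √11 + 2*11) = -(3 + √11 + 22) = -(25 + √11) = -25 - √11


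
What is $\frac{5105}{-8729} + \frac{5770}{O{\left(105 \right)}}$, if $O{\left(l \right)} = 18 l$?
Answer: $\frac{581684}{235683} \approx 2.4681$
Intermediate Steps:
$\frac{5105}{-8729} + \frac{5770}{O{\left(105 \right)}} = \frac{5105}{-8729} + \frac{5770}{18 \cdot 105} = 5105 \left(- \frac{1}{8729}\right) + \frac{5770}{1890} = - \frac{5105}{8729} + 5770 \cdot \frac{1}{1890} = - \frac{5105}{8729} + \frac{577}{189} = \frac{581684}{235683}$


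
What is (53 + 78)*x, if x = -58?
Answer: -7598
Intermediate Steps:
(53 + 78)*x = (53 + 78)*(-58) = 131*(-58) = -7598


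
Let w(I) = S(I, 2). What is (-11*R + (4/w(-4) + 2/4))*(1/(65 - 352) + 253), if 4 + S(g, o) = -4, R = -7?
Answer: 798710/41 ≈ 19481.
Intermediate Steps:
S(g, o) = -8 (S(g, o) = -4 - 4 = -8)
w(I) = -8
(-11*R + (4/w(-4) + 2/4))*(1/(65 - 352) + 253) = (-11*(-7) + (4/(-8) + 2/4))*(1/(65 - 352) + 253) = (77 + (4*(-1/8) + 2*(1/4)))*(1/(-287) + 253) = (77 + (-1/2 + 1/2))*(-1/287 + 253) = (77 + 0)*(72610/287) = 77*(72610/287) = 798710/41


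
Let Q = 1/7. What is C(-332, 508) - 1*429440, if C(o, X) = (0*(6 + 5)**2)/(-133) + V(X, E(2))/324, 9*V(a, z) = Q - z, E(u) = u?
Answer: -8765729293/20412 ≈ -4.2944e+5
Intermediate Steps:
Q = 1/7 ≈ 0.14286
V(a, z) = 1/63 - z/9 (V(a, z) = (1/7 - z)/9 = 1/63 - z/9)
C(o, X) = -13/20412 (C(o, X) = (0*(6 + 5)**2)/(-133) + (1/63 - 1/9*2)/324 = (0*11**2)*(-1/133) + (1/63 - 2/9)*(1/324) = (0*121)*(-1/133) - 13/63*1/324 = 0*(-1/133) - 13/20412 = 0 - 13/20412 = -13/20412)
C(-332, 508) - 1*429440 = -13/20412 - 1*429440 = -13/20412 - 429440 = -8765729293/20412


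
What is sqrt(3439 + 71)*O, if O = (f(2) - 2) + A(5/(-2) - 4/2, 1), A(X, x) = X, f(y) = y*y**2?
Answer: 9*sqrt(390)/2 ≈ 88.868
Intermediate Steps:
f(y) = y**3
O = 3/2 (O = (2**3 - 2) + (5/(-2) - 4/2) = (8 - 2) + (5*(-1/2) - 4*1/2) = 6 + (-5/2 - 2) = 6 - 9/2 = 3/2 ≈ 1.5000)
sqrt(3439 + 71)*O = sqrt(3439 + 71)*(3/2) = sqrt(3510)*(3/2) = (3*sqrt(390))*(3/2) = 9*sqrt(390)/2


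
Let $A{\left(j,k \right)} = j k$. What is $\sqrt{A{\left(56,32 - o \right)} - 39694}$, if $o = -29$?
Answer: $i \sqrt{36278} \approx 190.47 i$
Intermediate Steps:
$\sqrt{A{\left(56,32 - o \right)} - 39694} = \sqrt{56 \left(32 - -29\right) - 39694} = \sqrt{56 \left(32 + 29\right) - 39694} = \sqrt{56 \cdot 61 - 39694} = \sqrt{3416 - 39694} = \sqrt{-36278} = i \sqrt{36278}$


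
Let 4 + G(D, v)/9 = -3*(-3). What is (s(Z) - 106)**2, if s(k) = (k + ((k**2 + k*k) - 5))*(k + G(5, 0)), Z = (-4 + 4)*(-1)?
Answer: 109561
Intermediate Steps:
Z = 0 (Z = 0*(-1) = 0)
G(D, v) = 45 (G(D, v) = -36 + 9*(-3*(-3)) = -36 + 9*9 = -36 + 81 = 45)
s(k) = (45 + k)*(-5 + k + 2*k**2) (s(k) = (k + ((k**2 + k*k) - 5))*(k + 45) = (k + ((k**2 + k**2) - 5))*(45 + k) = (k + (2*k**2 - 5))*(45 + k) = (k + (-5 + 2*k**2))*(45 + k) = (-5 + k + 2*k**2)*(45 + k) = (45 + k)*(-5 + k + 2*k**2))
(s(Z) - 106)**2 = ((-225 + 2*0**3 + 40*0 + 91*0**2) - 106)**2 = ((-225 + 2*0 + 0 + 91*0) - 106)**2 = ((-225 + 0 + 0 + 0) - 106)**2 = (-225 - 106)**2 = (-331)**2 = 109561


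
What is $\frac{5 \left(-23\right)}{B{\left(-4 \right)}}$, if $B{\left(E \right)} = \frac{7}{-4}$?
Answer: $\frac{460}{7} \approx 65.714$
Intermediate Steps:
$B{\left(E \right)} = - \frac{7}{4}$ ($B{\left(E \right)} = 7 \left(- \frac{1}{4}\right) = - \frac{7}{4}$)
$\frac{5 \left(-23\right)}{B{\left(-4 \right)}} = \frac{5 \left(-23\right)}{- \frac{7}{4}} = \left(-115\right) \left(- \frac{4}{7}\right) = \frac{460}{7}$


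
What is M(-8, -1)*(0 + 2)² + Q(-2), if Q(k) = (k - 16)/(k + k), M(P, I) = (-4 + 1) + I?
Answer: -23/2 ≈ -11.500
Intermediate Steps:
M(P, I) = -3 + I
Q(k) = (-16 + k)/(2*k) (Q(k) = (-16 + k)/((2*k)) = (-16 + k)*(1/(2*k)) = (-16 + k)/(2*k))
M(-8, -1)*(0 + 2)² + Q(-2) = (-3 - 1)*(0 + 2)² + (½)*(-16 - 2)/(-2) = -4*2² + (½)*(-½)*(-18) = -4*4 + 9/2 = -16 + 9/2 = -23/2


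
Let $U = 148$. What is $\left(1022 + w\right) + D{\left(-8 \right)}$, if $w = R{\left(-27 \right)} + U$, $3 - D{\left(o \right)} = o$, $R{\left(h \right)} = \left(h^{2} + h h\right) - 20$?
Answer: $2619$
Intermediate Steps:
$R{\left(h \right)} = -20 + 2 h^{2}$ ($R{\left(h \right)} = \left(h^{2} + h^{2}\right) - 20 = 2 h^{2} - 20 = -20 + 2 h^{2}$)
$D{\left(o \right)} = 3 - o$
$w = 1586$ ($w = \left(-20 + 2 \left(-27\right)^{2}\right) + 148 = \left(-20 + 2 \cdot 729\right) + 148 = \left(-20 + 1458\right) + 148 = 1438 + 148 = 1586$)
$\left(1022 + w\right) + D{\left(-8 \right)} = \left(1022 + 1586\right) + \left(3 - -8\right) = 2608 + \left(3 + 8\right) = 2608 + 11 = 2619$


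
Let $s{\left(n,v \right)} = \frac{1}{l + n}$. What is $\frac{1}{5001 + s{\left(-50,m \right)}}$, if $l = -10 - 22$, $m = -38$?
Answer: $\frac{82}{410081} \approx 0.00019996$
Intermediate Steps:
$l = -32$
$s{\left(n,v \right)} = \frac{1}{-32 + n}$
$\frac{1}{5001 + s{\left(-50,m \right)}} = \frac{1}{5001 + \frac{1}{-32 - 50}} = \frac{1}{5001 + \frac{1}{-82}} = \frac{1}{5001 - \frac{1}{82}} = \frac{1}{\frac{410081}{82}} = \frac{82}{410081}$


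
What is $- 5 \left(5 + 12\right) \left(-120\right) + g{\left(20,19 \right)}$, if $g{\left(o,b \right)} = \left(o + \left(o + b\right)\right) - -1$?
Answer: $10260$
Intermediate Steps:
$g{\left(o,b \right)} = 1 + b + 2 o$ ($g{\left(o,b \right)} = \left(o + \left(b + o\right)\right) + 1 = \left(b + 2 o\right) + 1 = 1 + b + 2 o$)
$- 5 \left(5 + 12\right) \left(-120\right) + g{\left(20,19 \right)} = - 5 \left(5 + 12\right) \left(-120\right) + \left(1 + 19 + 2 \cdot 20\right) = \left(-5\right) 17 \left(-120\right) + \left(1 + 19 + 40\right) = \left(-85\right) \left(-120\right) + 60 = 10200 + 60 = 10260$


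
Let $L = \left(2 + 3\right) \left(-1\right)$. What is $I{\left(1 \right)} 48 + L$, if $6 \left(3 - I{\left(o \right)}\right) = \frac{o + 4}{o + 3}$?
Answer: $129$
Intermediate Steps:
$L = -5$ ($L = 5 \left(-1\right) = -5$)
$I{\left(o \right)} = 3 - \frac{4 + o}{6 \left(3 + o\right)}$ ($I{\left(o \right)} = 3 - \frac{\left(o + 4\right) \frac{1}{o + 3}}{6} = 3 - \frac{\left(4 + o\right) \frac{1}{3 + o}}{6} = 3 - \frac{\frac{1}{3 + o} \left(4 + o\right)}{6} = 3 - \frac{4 + o}{6 \left(3 + o\right)}$)
$I{\left(1 \right)} 48 + L = \frac{50 + 17 \cdot 1}{6 \left(3 + 1\right)} 48 - 5 = \frac{50 + 17}{6 \cdot 4} \cdot 48 - 5 = \frac{1}{6} \cdot \frac{1}{4} \cdot 67 \cdot 48 - 5 = \frac{67}{24} \cdot 48 - 5 = 134 - 5 = 129$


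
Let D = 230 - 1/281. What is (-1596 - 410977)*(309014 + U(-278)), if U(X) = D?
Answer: -35851588259599/281 ≈ -1.2759e+11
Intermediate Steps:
D = 64629/281 (D = 230 - 1*1/281 = 230 - 1/281 = 64629/281 ≈ 230.00)
U(X) = 64629/281
(-1596 - 410977)*(309014 + U(-278)) = (-1596 - 410977)*(309014 + 64629/281) = -412573*86897563/281 = -35851588259599/281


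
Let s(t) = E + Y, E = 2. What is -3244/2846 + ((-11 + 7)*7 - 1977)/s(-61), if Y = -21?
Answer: 2822297/27037 ≈ 104.39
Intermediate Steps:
s(t) = -19 (s(t) = 2 - 21 = -19)
-3244/2846 + ((-11 + 7)*7 - 1977)/s(-61) = -3244/2846 + ((-11 + 7)*7 - 1977)/(-19) = -3244*1/2846 + (-4*7 - 1977)*(-1/19) = -1622/1423 + (-28 - 1977)*(-1/19) = -1622/1423 - 2005*(-1/19) = -1622/1423 + 2005/19 = 2822297/27037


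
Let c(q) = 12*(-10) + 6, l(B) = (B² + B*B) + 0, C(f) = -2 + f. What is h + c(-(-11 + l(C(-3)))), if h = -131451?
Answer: -131565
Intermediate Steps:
l(B) = 2*B² (l(B) = (B² + B²) + 0 = 2*B² + 0 = 2*B²)
c(q) = -114 (c(q) = -120 + 6 = -114)
h + c(-(-11 + l(C(-3)))) = -131451 - 114 = -131565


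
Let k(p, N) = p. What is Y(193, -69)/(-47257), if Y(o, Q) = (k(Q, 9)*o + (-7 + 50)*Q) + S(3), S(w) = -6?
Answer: 16290/47257 ≈ 0.34471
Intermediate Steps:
Y(o, Q) = -6 + 43*Q + Q*o (Y(o, Q) = (Q*o + (-7 + 50)*Q) - 6 = (Q*o + 43*Q) - 6 = (43*Q + Q*o) - 6 = -6 + 43*Q + Q*o)
Y(193, -69)/(-47257) = (-6 + 43*(-69) - 69*193)/(-47257) = (-6 - 2967 - 13317)*(-1/47257) = -16290*(-1/47257) = 16290/47257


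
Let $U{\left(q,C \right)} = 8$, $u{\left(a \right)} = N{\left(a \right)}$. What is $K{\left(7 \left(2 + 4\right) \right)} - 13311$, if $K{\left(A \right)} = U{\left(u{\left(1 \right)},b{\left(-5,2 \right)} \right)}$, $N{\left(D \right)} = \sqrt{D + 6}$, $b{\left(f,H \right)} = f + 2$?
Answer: $-13303$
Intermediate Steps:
$b{\left(f,H \right)} = 2 + f$
$N{\left(D \right)} = \sqrt{6 + D}$
$u{\left(a \right)} = \sqrt{6 + a}$
$K{\left(A \right)} = 8$
$K{\left(7 \left(2 + 4\right) \right)} - 13311 = 8 - 13311 = -13303$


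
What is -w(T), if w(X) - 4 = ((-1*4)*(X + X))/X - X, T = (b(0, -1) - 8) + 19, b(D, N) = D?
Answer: 15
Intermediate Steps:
T = 11 (T = (0 - 8) + 19 = -8 + 19 = 11)
w(X) = -4 - X (w(X) = 4 + (((-1*4)*(X + X))/X - X) = 4 + ((-8*X)/X - X) = 4 + (-8 - X) = -4 - X)
-w(T) = -(-4 - 1*11) = -(-4 - 11) = -1*(-15) = 15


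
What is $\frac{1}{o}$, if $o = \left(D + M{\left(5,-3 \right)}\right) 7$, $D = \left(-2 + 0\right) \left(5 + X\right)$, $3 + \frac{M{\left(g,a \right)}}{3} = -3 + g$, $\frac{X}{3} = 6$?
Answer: $- \frac{1}{343} \approx -0.0029155$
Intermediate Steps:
$X = 18$ ($X = 3 \cdot 6 = 18$)
$M{\left(g,a \right)} = -18 + 3 g$ ($M{\left(g,a \right)} = -9 + 3 \left(-3 + g\right) = -9 + \left(-9 + 3 g\right) = -18 + 3 g$)
$D = -46$ ($D = \left(-2 + 0\right) \left(5 + 18\right) = \left(-2\right) 23 = -46$)
$o = -343$ ($o = \left(-46 + \left(-18 + 3 \cdot 5\right)\right) 7 = \left(-46 + \left(-18 + 15\right)\right) 7 = \left(-46 - 3\right) 7 = \left(-49\right) 7 = -343$)
$\frac{1}{o} = \frac{1}{-343} = - \frac{1}{343}$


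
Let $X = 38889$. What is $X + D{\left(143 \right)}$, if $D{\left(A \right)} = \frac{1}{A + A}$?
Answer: $\frac{11122255}{286} \approx 38889.0$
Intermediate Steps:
$D{\left(A \right)} = \frac{1}{2 A}$
$X + D{\left(143 \right)} = 38889 + \frac{1}{2 \cdot 143} = 38889 + \frac{1}{2} \cdot \frac{1}{143} = 38889 + \frac{1}{286} = \frac{11122255}{286}$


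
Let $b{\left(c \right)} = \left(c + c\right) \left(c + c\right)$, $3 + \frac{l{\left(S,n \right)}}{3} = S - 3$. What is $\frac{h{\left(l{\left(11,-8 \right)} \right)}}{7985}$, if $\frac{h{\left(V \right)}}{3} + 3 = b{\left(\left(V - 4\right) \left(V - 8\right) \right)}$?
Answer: $\frac{71139}{7985} \approx 8.9091$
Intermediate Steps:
$l{\left(S,n \right)} = -18 + 3 S$ ($l{\left(S,n \right)} = -9 + 3 \left(S - 3\right) = -9 + 3 \left(-3 + S\right) = -9 + \left(-9 + 3 S\right) = -18 + 3 S$)
$b{\left(c \right)} = 4 c^{2}$ ($b{\left(c \right)} = 2 c 2 c = 4 c^{2}$)
$h{\left(V \right)} = -9 + 12 \left(-8 + V\right)^{2} \left(-4 + V\right)^{2}$ ($h{\left(V \right)} = -9 + 3 \cdot 4 \left(\left(V - 4\right) \left(V - 8\right)\right)^{2} = -9 + 3 \cdot 4 \left(\left(-4 + V\right) \left(-8 + V\right)\right)^{2} = -9 + 3 \cdot 4 \left(\left(-8 + V\right) \left(-4 + V\right)\right)^{2} = -9 + 3 \cdot 4 \left(-8 + V\right)^{2} \left(-4 + V\right)^{2} = -9 + 12 \left(-8 + V\right)^{2} \left(-4 + V\right)^{2}$)
$\frac{h{\left(l{\left(11,-8 \right)} \right)}}{7985} = \frac{-9 + 12 \left(32 + \left(-18 + 3 \cdot 11\right)^{2} - 12 \left(-18 + 3 \cdot 11\right)\right)^{2}}{7985} = \left(-9 + 12 \left(32 + \left(-18 + 33\right)^{2} - 12 \left(-18 + 33\right)\right)^{2}\right) \frac{1}{7985} = \left(-9 + 12 \left(32 + 15^{2} - 180\right)^{2}\right) \frac{1}{7985} = \left(-9 + 12 \left(32 + 225 - 180\right)^{2}\right) \frac{1}{7985} = \left(-9 + 12 \cdot 77^{2}\right) \frac{1}{7985} = \left(-9 + 12 \cdot 5929\right) \frac{1}{7985} = \left(-9 + 71148\right) \frac{1}{7985} = 71139 \cdot \frac{1}{7985} = \frac{71139}{7985}$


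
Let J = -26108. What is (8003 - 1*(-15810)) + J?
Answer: -2295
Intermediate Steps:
(8003 - 1*(-15810)) + J = (8003 - 1*(-15810)) - 26108 = (8003 + 15810) - 26108 = 23813 - 26108 = -2295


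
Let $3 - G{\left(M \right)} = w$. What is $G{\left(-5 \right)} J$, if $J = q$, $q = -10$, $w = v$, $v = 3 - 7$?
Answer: $-70$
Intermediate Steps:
$v = -4$ ($v = 3 - 7 = -4$)
$w = -4$
$J = -10$
$G{\left(M \right)} = 7$ ($G{\left(M \right)} = 3 - -4 = 3 + 4 = 7$)
$G{\left(-5 \right)} J = 7 \left(-10\right) = -70$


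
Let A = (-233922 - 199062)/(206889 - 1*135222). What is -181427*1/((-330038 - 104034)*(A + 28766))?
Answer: 4334109603/298227711722512 ≈ 1.4533e-5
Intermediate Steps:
A = -144328/23889 (A = -432984/(206889 - 135222) = -432984/71667 = -432984*1/71667 = -144328/23889 ≈ -6.0416)
-181427*1/((-330038 - 104034)*(A + 28766)) = -181427*1/((-330038 - 104034)*(-144328/23889 + 28766)) = -181427/((687046646/23889)*(-434072)) = -181427/(-298227711722512/23889) = -181427*(-23889/298227711722512) = 4334109603/298227711722512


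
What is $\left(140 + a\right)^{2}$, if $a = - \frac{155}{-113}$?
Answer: $\frac{255200625}{12769} \approx 19986.0$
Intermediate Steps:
$a = \frac{155}{113}$ ($a = \left(-155\right) \left(- \frac{1}{113}\right) = \frac{155}{113} \approx 1.3717$)
$\left(140 + a\right)^{2} = \left(140 + \frac{155}{113}\right)^{2} = \left(\frac{15975}{113}\right)^{2} = \frac{255200625}{12769}$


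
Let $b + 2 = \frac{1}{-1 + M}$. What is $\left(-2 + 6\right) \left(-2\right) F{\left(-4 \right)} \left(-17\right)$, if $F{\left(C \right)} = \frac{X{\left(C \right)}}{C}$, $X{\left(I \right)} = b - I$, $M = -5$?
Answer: $- \frac{187}{3} \approx -62.333$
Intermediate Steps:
$b = - \frac{13}{6}$ ($b = -2 + \frac{1}{-1 - 5} = -2 + \frac{1}{-6} = -2 - \frac{1}{6} = - \frac{13}{6} \approx -2.1667$)
$X{\left(I \right)} = - \frac{13}{6} - I$
$F{\left(C \right)} = \frac{- \frac{13}{6} - C}{C}$
$\left(-2 + 6\right) \left(-2\right) F{\left(-4 \right)} \left(-17\right) = \left(-2 + 6\right) \left(-2\right) \frac{- \frac{13}{6} - -4}{-4} \left(-17\right) = 4 \left(-2\right) \left(- \frac{- \frac{13}{6} + 4}{4}\right) \left(-17\right) = - 8 \left(\left(- \frac{1}{4}\right) \frac{11}{6}\right) \left(-17\right) = \left(-8\right) \left(- \frac{11}{24}\right) \left(-17\right) = \frac{11}{3} \left(-17\right) = - \frac{187}{3}$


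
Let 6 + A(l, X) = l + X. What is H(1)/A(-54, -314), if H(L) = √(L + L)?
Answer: -√2/374 ≈ -0.0037813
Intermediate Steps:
A(l, X) = -6 + X + l (A(l, X) = -6 + (l + X) = -6 + (X + l) = -6 + X + l)
H(L) = √2*√L (H(L) = √(2*L) = √2*√L)
H(1)/A(-54, -314) = (√2*√1)/(-6 - 314 - 54) = (√2*1)/(-374) = √2*(-1/374) = -√2/374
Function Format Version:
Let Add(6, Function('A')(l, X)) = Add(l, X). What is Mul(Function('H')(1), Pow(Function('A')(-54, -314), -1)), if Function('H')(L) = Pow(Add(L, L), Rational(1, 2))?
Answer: Mul(Rational(-1, 374), Pow(2, Rational(1, 2))) ≈ -0.0037813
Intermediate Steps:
Function('A')(l, X) = Add(-6, X, l) (Function('A')(l, X) = Add(-6, Add(l, X)) = Add(-6, Add(X, l)) = Add(-6, X, l))
Function('H')(L) = Mul(Pow(2, Rational(1, 2)), Pow(L, Rational(1, 2))) (Function('H')(L) = Pow(Mul(2, L), Rational(1, 2)) = Mul(Pow(2, Rational(1, 2)), Pow(L, Rational(1, 2))))
Mul(Function('H')(1), Pow(Function('A')(-54, -314), -1)) = Mul(Mul(Pow(2, Rational(1, 2)), Pow(1, Rational(1, 2))), Pow(Add(-6, -314, -54), -1)) = Mul(Mul(Pow(2, Rational(1, 2)), 1), Pow(-374, -1)) = Mul(Pow(2, Rational(1, 2)), Rational(-1, 374)) = Mul(Rational(-1, 374), Pow(2, Rational(1, 2)))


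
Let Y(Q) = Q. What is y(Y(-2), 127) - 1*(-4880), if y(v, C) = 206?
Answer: 5086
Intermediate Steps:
y(Y(-2), 127) - 1*(-4880) = 206 - 1*(-4880) = 206 + 4880 = 5086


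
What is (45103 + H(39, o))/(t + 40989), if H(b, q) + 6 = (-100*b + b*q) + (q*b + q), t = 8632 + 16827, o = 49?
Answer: 11267/16612 ≈ 0.67824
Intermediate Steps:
t = 25459
H(b, q) = -6 + q - 100*b + 2*b*q (H(b, q) = -6 + ((-100*b + b*q) + (q*b + q)) = -6 + ((-100*b + b*q) + (b*q + q)) = -6 + ((-100*b + b*q) + (q + b*q)) = -6 + (q - 100*b + 2*b*q) = -6 + q - 100*b + 2*b*q)
(45103 + H(39, o))/(t + 40989) = (45103 + (-6 + 49 - 100*39 + 2*39*49))/(25459 + 40989) = (45103 + (-6 + 49 - 3900 + 3822))/66448 = (45103 - 35)*(1/66448) = 45068*(1/66448) = 11267/16612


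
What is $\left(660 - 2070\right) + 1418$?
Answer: $8$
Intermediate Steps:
$\left(660 - 2070\right) + 1418 = -1410 + 1418 = 8$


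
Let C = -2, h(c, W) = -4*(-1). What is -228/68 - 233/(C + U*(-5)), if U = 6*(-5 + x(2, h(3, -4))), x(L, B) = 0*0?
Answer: -12397/2516 ≈ -4.9273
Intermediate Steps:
h(c, W) = 4
x(L, B) = 0
U = -30 (U = 6*(-5 + 0) = 6*(-5) = -30)
-228/68 - 233/(C + U*(-5)) = -228/68 - 233/(-2 - 30*(-5)) = -228*1/68 - 233/(-2 + 150) = -57/17 - 233/148 = -12397/2516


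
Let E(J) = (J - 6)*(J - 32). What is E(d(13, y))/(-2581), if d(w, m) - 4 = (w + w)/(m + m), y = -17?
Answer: -22983/745909 ≈ -0.030812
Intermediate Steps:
d(w, m) = 4 + w/m (d(w, m) = 4 + (w + w)/(m + m) = 4 + (2*w)/((2*m)) = 4 + (2*w)*(1/(2*m)) = 4 + w/m)
E(J) = (-32 + J)*(-6 + J) (E(J) = (-6 + J)*(-32 + J) = (-32 + J)*(-6 + J))
E(d(13, y))/(-2581) = (192 + (4 + 13/(-17))**2 - 38*(4 + 13/(-17)))/(-2581) = (192 + (4 + 13*(-1/17))**2 - 38*(4 + 13*(-1/17)))*(-1/2581) = (192 + (4 - 13/17)**2 - 38*(4 - 13/17))*(-1/2581) = (192 + (55/17)**2 - 38*55/17)*(-1/2581) = (192 + 3025/289 - 2090/17)*(-1/2581) = (22983/289)*(-1/2581) = -22983/745909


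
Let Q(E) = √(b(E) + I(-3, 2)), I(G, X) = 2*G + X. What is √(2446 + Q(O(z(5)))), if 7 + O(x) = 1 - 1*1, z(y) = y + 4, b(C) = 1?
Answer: √(2446 + I*√3) ≈ 49.457 + 0.0175*I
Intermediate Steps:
I(G, X) = X + 2*G
z(y) = 4 + y
O(x) = -7 (O(x) = -7 + (1 - 1*1) = -7 + (1 - 1) = -7 + 0 = -7)
Q(E) = I*√3 (Q(E) = √(1 + (2 + 2*(-3))) = √(1 + (2 - 6)) = √(1 - 4) = √(-3) = I*√3)
√(2446 + Q(O(z(5)))) = √(2446 + I*√3)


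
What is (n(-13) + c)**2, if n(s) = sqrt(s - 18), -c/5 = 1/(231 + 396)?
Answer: (5 - 627*I*sqrt(31))**2/393129 ≈ -31.0 - 0.0888*I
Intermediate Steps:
c = -5/627 (c = -5/(231 + 396) = -5/627 ≈ -0.0079745)
n(s) = sqrt(-18 + s)
(n(-13) + c)**2 = (sqrt(-18 - 13) - 5/627)**2 = (sqrt(-31) - 5/627)**2 = (I*sqrt(31) - 5/627)**2 = (-5/627 + I*sqrt(31))**2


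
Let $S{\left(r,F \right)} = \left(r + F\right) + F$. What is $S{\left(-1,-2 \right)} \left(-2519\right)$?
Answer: $12595$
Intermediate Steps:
$S{\left(r,F \right)} = r + 2 F$ ($S{\left(r,F \right)} = \left(F + r\right) + F = r + 2 F$)
$S{\left(-1,-2 \right)} \left(-2519\right) = \left(-1 + 2 \left(-2\right)\right) \left(-2519\right) = \left(-1 - 4\right) \left(-2519\right) = \left(-5\right) \left(-2519\right) = 12595$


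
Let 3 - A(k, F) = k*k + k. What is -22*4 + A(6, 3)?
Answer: -127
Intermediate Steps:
A(k, F) = 3 - k - k**2 (A(k, F) = 3 - (k*k + k) = 3 - (k**2 + k) = 3 - (k + k**2) = 3 + (-k - k**2) = 3 - k - k**2)
-22*4 + A(6, 3) = -22*4 + (3 - 1*6 - 1*6**2) = -88 + (3 - 6 - 1*36) = -88 + (3 - 6 - 36) = -88 - 39 = -127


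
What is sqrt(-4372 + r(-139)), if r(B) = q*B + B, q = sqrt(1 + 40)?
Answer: sqrt(-4511 - 139*sqrt(41)) ≈ 73.492*I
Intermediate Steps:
q = sqrt(41) ≈ 6.4031
r(B) = B + B*sqrt(41) (r(B) = sqrt(41)*B + B = B*sqrt(41) + B = B + B*sqrt(41))
sqrt(-4372 + r(-139)) = sqrt(-4372 - 139*(1 + sqrt(41))) = sqrt(-4372 + (-139 - 139*sqrt(41))) = sqrt(-4511 - 139*sqrt(41))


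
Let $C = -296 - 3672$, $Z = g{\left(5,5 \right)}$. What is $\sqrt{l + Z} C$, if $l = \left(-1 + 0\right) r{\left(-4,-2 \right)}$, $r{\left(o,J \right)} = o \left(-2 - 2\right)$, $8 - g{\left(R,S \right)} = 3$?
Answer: $- 3968 i \sqrt{11} \approx - 13160.0 i$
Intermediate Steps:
$g{\left(R,S \right)} = 5$ ($g{\left(R,S \right)} = 8 - 3 = 5$)
$r{\left(o,J \right)} = - 4 o$ ($r{\left(o,J \right)} = o \left(-4\right) = - 4 o$)
$Z = 5$
$l = -16$ ($l = \left(-1 + 0\right) \left(\left(-4\right) \left(-4\right)\right) = \left(-1\right) 16 = -16$)
$C = -3968$ ($C = -296 - 3672 = -3968$)
$\sqrt{l + Z} C = \sqrt{-16 + 5} \left(-3968\right) = \sqrt{-11} \left(-3968\right) = i \sqrt{11} \left(-3968\right) = - 3968 i \sqrt{11}$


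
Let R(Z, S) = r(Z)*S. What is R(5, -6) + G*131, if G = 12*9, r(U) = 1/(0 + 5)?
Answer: 70734/5 ≈ 14147.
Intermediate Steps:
r(U) = ⅕ (r(U) = 1/5 = ⅕)
R(Z, S) = S/5
G = 108
R(5, -6) + G*131 = (⅕)*(-6) + 108*131 = -6/5 + 14148 = 70734/5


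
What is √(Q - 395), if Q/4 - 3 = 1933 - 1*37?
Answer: √7201 ≈ 84.859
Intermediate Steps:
Q = 7596 (Q = 12 + 4*(1933 - 1*37) = 12 + 4*(1933 - 37) = 12 + 4*1896 = 12 + 7584 = 7596)
√(Q - 395) = √(7596 - 395) = √7201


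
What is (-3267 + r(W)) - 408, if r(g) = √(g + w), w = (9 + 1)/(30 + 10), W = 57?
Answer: -3675 + √229/2 ≈ -3667.4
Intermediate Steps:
w = ¼ (w = 10/40 = 10*(1/40) = ¼ ≈ 0.25000)
r(g) = √(¼ + g) (r(g) = √(g + ¼) = √(¼ + g))
(-3267 + r(W)) - 408 = (-3267 + √(1 + 4*57)/2) - 408 = (-3267 + √(1 + 228)/2) - 408 = (-3267 + √229/2) - 408 = -3675 + √229/2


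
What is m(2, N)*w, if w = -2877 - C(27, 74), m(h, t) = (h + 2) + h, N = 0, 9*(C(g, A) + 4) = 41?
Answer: -51796/3 ≈ -17265.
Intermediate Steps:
C(g, A) = 5/9 (C(g, A) = -4 + (1/9)*41 = -4 + 41/9 = 5/9)
m(h, t) = 2 + 2*h (m(h, t) = (2 + h) + h = 2 + 2*h)
w = -25898/9 (w = -2877 - 1*5/9 = -2877 - 5/9 = -25898/9 ≈ -2877.6)
m(2, N)*w = (2 + 2*2)*(-25898/9) = (2 + 4)*(-25898/9) = 6*(-25898/9) = -51796/3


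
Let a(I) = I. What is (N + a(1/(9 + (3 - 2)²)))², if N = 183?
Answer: 3352561/100 ≈ 33526.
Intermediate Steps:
(N + a(1/(9 + (3 - 2)²)))² = (183 + 1/(9 + (3 - 2)²))² = (183 + 1/(9 + 1²))² = (183 + 1/(9 + 1))² = (183 + 1/10)² = (183 + ⅒)² = (1831/10)² = 3352561/100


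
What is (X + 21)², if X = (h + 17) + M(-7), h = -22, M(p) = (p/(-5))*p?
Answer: 961/25 ≈ 38.440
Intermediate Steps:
M(p) = -p²/5 (M(p) = (p*(-⅕))*p = (-p/5)*p = -p²/5)
X = -74/5 (X = (-22 + 17) - ⅕*(-7)² = -5 - ⅕*49 = -5 - 49/5 = -74/5 ≈ -14.800)
(X + 21)² = (-74/5 + 21)² = (31/5)² = 961/25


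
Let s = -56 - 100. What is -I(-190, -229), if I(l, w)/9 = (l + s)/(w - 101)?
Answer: -519/55 ≈ -9.4364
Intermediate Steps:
s = -156
I(l, w) = 9*(-156 + l)/(-101 + w) (I(l, w) = 9*((l - 156)/(w - 101)) = 9*((-156 + l)/(-101 + w)) = 9*(-156 + l)/(-101 + w))
-I(-190, -229) = -9*(-156 - 190)/(-101 - 229) = -9*(-346)/(-330) = -9*(-1)*(-346)/330 = -1*519/55 = -519/55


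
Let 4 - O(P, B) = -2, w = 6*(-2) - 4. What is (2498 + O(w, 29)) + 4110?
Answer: 6614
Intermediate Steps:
w = -16 (w = -12 - 4 = -16)
O(P, B) = 6 (O(P, B) = 4 - 1*(-2) = 4 + 2 = 6)
(2498 + O(w, 29)) + 4110 = (2498 + 6) + 4110 = 2504 + 4110 = 6614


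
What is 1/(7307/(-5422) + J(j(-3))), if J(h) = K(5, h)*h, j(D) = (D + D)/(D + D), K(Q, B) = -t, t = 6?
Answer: -5422/39839 ≈ -0.13610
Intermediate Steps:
K(Q, B) = -6 (K(Q, B) = -1*6 = -6)
j(D) = 1 (j(D) = (2*D)/((2*D)) = (2*D)*(1/(2*D)) = 1)
J(h) = -6*h
1/(7307/(-5422) + J(j(-3))) = 1/(7307/(-5422) - 6*1) = 1/(7307*(-1/5422) - 6) = 1/(-7307/5422 - 6) = 1/(-39839/5422) = -5422/39839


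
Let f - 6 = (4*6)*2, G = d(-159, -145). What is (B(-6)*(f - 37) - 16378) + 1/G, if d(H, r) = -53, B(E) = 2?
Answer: -866233/53 ≈ -16344.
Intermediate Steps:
G = -53
f = 54 (f = 6 + (4*6)*2 = 6 + 24*2 = 6 + 48 = 54)
(B(-6)*(f - 37) - 16378) + 1/G = (2*(54 - 37) - 16378) + 1/(-53) = (2*17 - 16378) - 1/53 = (34 - 16378) - 1/53 = -16344 - 1/53 = -866233/53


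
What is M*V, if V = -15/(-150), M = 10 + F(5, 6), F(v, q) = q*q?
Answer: 23/5 ≈ 4.6000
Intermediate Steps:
F(v, q) = q²
M = 46 (M = 10 + 6² = 10 + 36 = 46)
V = ⅒ (V = -15*(-1)/150 = -1*(-⅒) = ⅒ ≈ 0.10000)
M*V = 46*(⅒) = 23/5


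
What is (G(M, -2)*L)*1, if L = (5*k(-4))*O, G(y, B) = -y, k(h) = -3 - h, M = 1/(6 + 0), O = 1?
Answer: -5/6 ≈ -0.83333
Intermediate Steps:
M = 1/6 ≈ 0.16667
L = 5 (L = (5*(-3 - 1*(-4)))*1 = (5*(-3 + 4))*1 = (5*1)*1 = 5*1 = 5)
(G(M, -2)*L)*1 = (-1*1/6*5)*1 = -1/6*5*1 = -5/6*1 = -5/6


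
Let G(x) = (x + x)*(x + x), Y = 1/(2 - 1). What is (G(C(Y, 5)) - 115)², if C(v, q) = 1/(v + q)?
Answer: 1069156/81 ≈ 13199.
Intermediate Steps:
Y = 1 (Y = 1/1 = 1)
C(v, q) = 1/(q + v)
G(x) = 4*x² (G(x) = (2*x)*(2*x) = 4*x²)
(G(C(Y, 5)) - 115)² = (4*(1/(5 + 1))² - 115)² = (4*(1/6)² - 115)² = (4*(⅙)² - 115)² = (4*(1/36) - 115)² = (⅑ - 115)² = (-1034/9)² = 1069156/81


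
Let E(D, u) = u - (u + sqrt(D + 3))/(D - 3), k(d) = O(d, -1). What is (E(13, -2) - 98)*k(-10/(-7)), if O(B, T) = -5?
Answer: 501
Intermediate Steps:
k(d) = -5
E(D, u) = u - (u + sqrt(3 + D))/(-3 + D)
(E(13, -2) - 98)*k(-10/(-7)) = ((-sqrt(3 + 13) - 4*(-2) + 13*(-2))/(-3 + 13) - 98)*(-5) = ((-sqrt(16) + 8 - 26)/10 - 98)*(-5) = ((-1*4 + 8 - 26)/10 - 98)*(-5) = ((-4 + 8 - 26)/10 - 98)*(-5) = ((1/10)*(-22) - 98)*(-5) = (-11/5 - 98)*(-5) = -501/5*(-5) = 501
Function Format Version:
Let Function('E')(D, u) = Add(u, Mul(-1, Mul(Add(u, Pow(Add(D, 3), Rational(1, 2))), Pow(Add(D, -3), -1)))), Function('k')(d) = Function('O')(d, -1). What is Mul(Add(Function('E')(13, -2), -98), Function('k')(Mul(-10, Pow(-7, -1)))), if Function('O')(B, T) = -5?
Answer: 501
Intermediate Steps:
Function('k')(d) = -5
Function('E')(D, u) = Add(u, Mul(-1, Pow(Add(-3, D), -1), Add(u, Pow(Add(3, D), Rational(1, 2))))) (Function('E')(D, u) = Add(u, Mul(-1, Mul(Add(u, Pow(Add(3, D), Rational(1, 2))), Pow(Add(-3, D), -1)))) = Add(u, Mul(-1, Mul(Pow(Add(-3, D), -1), Add(u, Pow(Add(3, D), Rational(1, 2)))))) = Add(u, Mul(-1, Pow(Add(-3, D), -1), Add(u, Pow(Add(3, D), Rational(1, 2))))))
Mul(Add(Function('E')(13, -2), -98), Function('k')(Mul(-10, Pow(-7, -1)))) = Mul(Add(Mul(Pow(Add(-3, 13), -1), Add(Mul(-1, Pow(Add(3, 13), Rational(1, 2))), Mul(-4, -2), Mul(13, -2))), -98), -5) = Mul(Add(Mul(Pow(10, -1), Add(Mul(-1, Pow(16, Rational(1, 2))), 8, -26)), -98), -5) = Mul(Add(Mul(Rational(1, 10), Add(Mul(-1, 4), 8, -26)), -98), -5) = Mul(Add(Mul(Rational(1, 10), Add(-4, 8, -26)), -98), -5) = Mul(Add(Mul(Rational(1, 10), -22), -98), -5) = Mul(Add(Rational(-11, 5), -98), -5) = Mul(Rational(-501, 5), -5) = 501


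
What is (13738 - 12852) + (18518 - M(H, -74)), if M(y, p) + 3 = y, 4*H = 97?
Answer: 77531/4 ≈ 19383.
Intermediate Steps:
H = 97/4 (H = (¼)*97 = 97/4 ≈ 24.250)
M(y, p) = -3 + y
(13738 - 12852) + (18518 - M(H, -74)) = (13738 - 12852) + (18518 - (-3 + 97/4)) = 886 + (18518 - 1*85/4) = 886 + (18518 - 85/4) = 886 + 73987/4 = 77531/4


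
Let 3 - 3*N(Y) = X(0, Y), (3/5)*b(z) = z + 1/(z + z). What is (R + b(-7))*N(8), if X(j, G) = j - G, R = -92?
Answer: -15983/42 ≈ -380.55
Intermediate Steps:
b(z) = 5*z/3 + 5/(6*z) (b(z) = 5*(z + 1/(z + z))/3 = 5*(z + 1/(2*z))/3 = 5*z/3 + 5/(6*z))
N(Y) = 1 + Y/3 (N(Y) = 1 - (0 - Y)/3 = 1 - (-1)*Y/3 = 1 + Y/3)
(R + b(-7))*N(8) = (-92 + (5/6)*(1 + 2*(-7)**2)/(-7))*(1 + (1/3)*8) = (-92 + (5/6)*(-1/7)*(1 + 2*49))*(1 + 8/3) = (-92 + (5/6)*(-1/7)*(1 + 98))*(11/3) = (-92 + (5/6)*(-1/7)*99)*(11/3) = (-92 - 165/14)*(11/3) = -1453/14*11/3 = -15983/42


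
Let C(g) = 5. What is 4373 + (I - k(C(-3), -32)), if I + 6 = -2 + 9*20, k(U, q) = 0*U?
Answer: 4545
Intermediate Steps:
k(U, q) = 0
I = 172 (I = -6 + (-2 + 9*20) = -6 + (-2 + 180) = -6 + 178 = 172)
4373 + (I - k(C(-3), -32)) = 4373 + (172 - 1*0) = 4373 + (172 + 0) = 4373 + 172 = 4545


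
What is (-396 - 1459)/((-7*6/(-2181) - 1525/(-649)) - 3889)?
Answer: 125033095/261971698 ≈ 0.47728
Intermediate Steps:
(-396 - 1459)/((-7*6/(-2181) - 1525/(-649)) - 3889) = -1855/((-42*(-1/2181) - 1525*(-1/649)) - 3889) = -1855/((14/727 + 1525/649) - 3889) = -1855/(1117761/471823 - 3889) = -1855/(-1833801886/471823) = -1855*(-471823/1833801886) = 125033095/261971698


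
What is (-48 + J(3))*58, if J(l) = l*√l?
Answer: -2784 + 174*√3 ≈ -2482.6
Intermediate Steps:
J(l) = l^(3/2)
(-48 + J(3))*58 = (-48 + 3^(3/2))*58 = (-48 + 3*√3)*58 = -2784 + 174*√3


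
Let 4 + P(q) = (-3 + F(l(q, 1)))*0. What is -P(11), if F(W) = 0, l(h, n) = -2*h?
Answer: 4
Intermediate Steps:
P(q) = -4 (P(q) = -4 + (-3 + 0)*0 = -4 - 3*0 = -4 + 0 = -4)
-P(11) = -1*(-4) = 4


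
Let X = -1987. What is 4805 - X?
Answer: 6792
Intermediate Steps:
4805 - X = 4805 - 1*(-1987) = 4805 + 1987 = 6792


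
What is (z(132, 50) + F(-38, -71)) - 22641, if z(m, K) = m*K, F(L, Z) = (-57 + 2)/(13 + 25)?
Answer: -609613/38 ≈ -16042.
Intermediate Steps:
F(L, Z) = -55/38
z(m, K) = K*m
(z(132, 50) + F(-38, -71)) - 22641 = (50*132 - 55/38) - 22641 = (6600 - 55/38) - 22641 = 250745/38 - 22641 = -609613/38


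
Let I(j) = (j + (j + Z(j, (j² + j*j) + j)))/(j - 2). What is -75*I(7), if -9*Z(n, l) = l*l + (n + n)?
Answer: 54565/3 ≈ 18188.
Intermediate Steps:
Z(n, l) = -2*n/9 - l²/9 (Z(n, l) = -(l*l + (n + n))/9 = -(l² + 2*n)/9 = -2*n/9 - l²/9)
I(j) = (-(j + 2*j²)²/9 + 16*j/9)/(-2 + j) (I(j) = (j + (j + (-2*j/9 - ((j² + j*j) + j)²/9)))/(j - 2) = (j + (j + (-2*j/9 - ((j² + j²) + j)²/9)))/(-2 + j) = (j + (j + (-2*j/9 - (2*j² + j)²/9)))/(-2 + j) = (j + (j + (-2*j/9 - (j + 2*j²)²/9)))/(-2 + j) = (j + (-(j + 2*j²)²/9 + 7*j/9))/(-2 + j) = (-(j + 2*j²)²/9 + 16*j/9)/(-2 + j))
-75*I(7) = -25*7*(16 - 1*7*(1 + 2*7)²)/(3*(-2 + 7)) = -25*7*(16 - 1*7*(1 + 14)²)/(3*5) = -25*7*(16 - 1*7*15²)/(3*5) = -25*7*(16 - 1*7*225)/(3*5) = -25*7*(16 - 1575)/(3*5) = -25*7*(-1559)/(3*5) = -75*(-10913/45) = 54565/3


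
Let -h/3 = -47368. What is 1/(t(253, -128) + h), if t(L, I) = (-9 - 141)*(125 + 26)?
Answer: 1/119454 ≈ 8.3714e-6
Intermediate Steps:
t(L, I) = -22650 (t(L, I) = -150*151 = -22650)
h = 142104 (h = -3*(-47368) = 142104)
1/(t(253, -128) + h) = 1/(-22650 + 142104) = 1/119454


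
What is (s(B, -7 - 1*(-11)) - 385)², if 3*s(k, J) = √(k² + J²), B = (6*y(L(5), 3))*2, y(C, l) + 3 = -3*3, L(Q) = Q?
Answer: 1354777/9 - 3080*√1297/3 ≈ 1.1356e+5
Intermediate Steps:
y(C, l) = -12 (y(C, l) = -3 - 3*3 = -3 - 9 = -12)
B = -144 (B = (6*(-12))*2 = -72*2 = -144)
s(k, J) = √(J² + k²)/3 (s(k, J) = √(k² + J²)/3 = √(J² + k²)/3)
(s(B, -7 - 1*(-11)) - 385)² = (√((-7 - 1*(-11))² + (-144)²)/3 - 385)² = (√((-7 + 11)² + 20736)/3 - 385)² = (√(4² + 20736)/3 - 385)² = (√(16 + 20736)/3 - 385)² = (√20752/3 - 385)² = ((4*√1297)/3 - 385)² = (4*√1297/3 - 385)² = (-385 + 4*√1297/3)²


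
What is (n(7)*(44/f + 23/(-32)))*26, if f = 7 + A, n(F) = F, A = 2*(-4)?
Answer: -130221/16 ≈ -8138.8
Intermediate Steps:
A = -8
f = -1 (f = 7 - 8 = -1)
(n(7)*(44/f + 23/(-32)))*26 = (7*(44/(-1) + 23/(-32)))*26 = (7*(44*(-1) + 23*(-1/32)))*26 = (7*(-44 - 23/32))*26 = (7*(-1431/32))*26 = -10017/32*26 = -130221/16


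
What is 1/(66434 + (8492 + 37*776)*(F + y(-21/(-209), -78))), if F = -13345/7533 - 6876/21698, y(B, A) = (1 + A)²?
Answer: 81725517/18026299596588914 ≈ 4.5337e-9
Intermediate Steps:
F = -170678359/81725517 (F = -13345*1/7533 - 6876*1/21698 = -13345/7533 - 3438/10849 = -170678359/81725517 ≈ -2.0884)
1/(66434 + (8492 + 37*776)*(F + y(-21/(-209), -78))) = 1/(66434 + (8492 + 37*776)*(-170678359/81725517 + (1 - 78)²)) = 1/(66434 + (8492 + 28712)*(-170678359/81725517 + (-77)²)) = 1/(66434 + 37204*(-170678359/81725517 + 5929)) = 1/(66434 + 37204*(484379911934/81725517)) = 1/(66434 + 18020870243592536/81725517) = 1/(18026299596588914/81725517) = 81725517/18026299596588914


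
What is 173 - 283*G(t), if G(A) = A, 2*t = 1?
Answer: 63/2 ≈ 31.500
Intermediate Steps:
t = ½ (t = (½)*1 = ½ ≈ 0.50000)
173 - 283*G(t) = 173 - 283*½ = 173 - 283/2 = 63/2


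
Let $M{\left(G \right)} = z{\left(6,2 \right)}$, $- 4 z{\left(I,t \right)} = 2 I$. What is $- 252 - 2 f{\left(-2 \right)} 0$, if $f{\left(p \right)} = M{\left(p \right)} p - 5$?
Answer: $0$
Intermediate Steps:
$z{\left(I,t \right)} = - \frac{I}{2}$ ($z{\left(I,t \right)} = - \frac{2 I}{4} = - \frac{I}{2}$)
$M{\left(G \right)} = -3$ ($M{\left(G \right)} = \left(- \frac{1}{2}\right) 6 = -3$)
$f{\left(p \right)} = -5 - 3 p$ ($f{\left(p \right)} = - 3 p - 5 = -5 - 3 p$)
$- 252 - 2 f{\left(-2 \right)} 0 = - 252 - 2 \left(-5 - -6\right) 0 = - 252 - 2 \left(-5 + 6\right) 0 = - 252 \left(-2\right) 1 \cdot 0 = - 252 \left(\left(-2\right) 0\right) = \left(-252\right) 0 = 0$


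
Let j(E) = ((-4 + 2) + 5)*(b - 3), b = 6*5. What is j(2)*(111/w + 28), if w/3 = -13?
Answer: 26487/13 ≈ 2037.5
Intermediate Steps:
b = 30
w = -39 (w = 3*(-13) = -39)
j(E) = 81 (j(E) = ((-4 + 2) + 5)*(30 - 3) = (-2 + 5)*27 = 3*27 = 81)
j(2)*(111/w + 28) = 81*(111/(-39) + 28) = 81*(111*(-1/39) + 28) = 81*(-37/13 + 28) = 81*(327/13) = 26487/13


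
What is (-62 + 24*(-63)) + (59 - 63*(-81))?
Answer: 3588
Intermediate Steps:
(-62 + 24*(-63)) + (59 - 63*(-81)) = (-62 - 1512) + (59 + 5103) = -1574 + 5162 = 3588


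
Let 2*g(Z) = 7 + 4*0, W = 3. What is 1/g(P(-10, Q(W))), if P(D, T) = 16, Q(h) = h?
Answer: 2/7 ≈ 0.28571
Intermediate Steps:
g(Z) = 7/2 (g(Z) = (7 + 4*0)/2 = (7 + 0)/2 = (1/2)*7 = 7/2)
1/g(P(-10, Q(W))) = 1/(7/2) = 2/7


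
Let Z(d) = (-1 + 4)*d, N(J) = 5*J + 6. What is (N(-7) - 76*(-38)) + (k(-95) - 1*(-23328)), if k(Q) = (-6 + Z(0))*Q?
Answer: 26757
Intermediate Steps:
N(J) = 6 + 5*J
Z(d) = 3*d
k(Q) = -6*Q (k(Q) = (-6 + 3*0)*Q = (-6 + 0)*Q = -6*Q)
(N(-7) - 76*(-38)) + (k(-95) - 1*(-23328)) = ((6 + 5*(-7)) - 76*(-38)) + (-6*(-95) - 1*(-23328)) = ((6 - 35) + 2888) + (570 + 23328) = (-29 + 2888) + 23898 = 2859 + 23898 = 26757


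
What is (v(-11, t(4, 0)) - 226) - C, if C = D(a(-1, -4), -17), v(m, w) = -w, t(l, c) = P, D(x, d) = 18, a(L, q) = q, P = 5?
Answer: -249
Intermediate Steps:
t(l, c) = 5
C = 18
(v(-11, t(4, 0)) - 226) - C = (-1*5 - 226) - 1*18 = (-5 - 226) - 18 = -231 - 18 = -249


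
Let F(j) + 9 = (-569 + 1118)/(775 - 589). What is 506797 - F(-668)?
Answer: 31421789/62 ≈ 5.0680e+5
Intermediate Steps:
F(j) = -375/62 (F(j) = -9 + (-569 + 1118)/(775 - 589) = -9 + 549/186 = -9 + 549*(1/186) = -9 + 183/62 = -375/62)
506797 - F(-668) = 506797 - 1*(-375/62) = 506797 + 375/62 = 31421789/62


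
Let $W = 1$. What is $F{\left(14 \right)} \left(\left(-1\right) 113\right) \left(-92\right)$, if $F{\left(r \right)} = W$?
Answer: $10396$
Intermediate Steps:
$F{\left(r \right)} = 1$
$F{\left(14 \right)} \left(\left(-1\right) 113\right) \left(-92\right) = 1 \left(\left(-1\right) 113\right) \left(-92\right) = 1 \left(-113\right) \left(-92\right) = \left(-113\right) \left(-92\right) = 10396$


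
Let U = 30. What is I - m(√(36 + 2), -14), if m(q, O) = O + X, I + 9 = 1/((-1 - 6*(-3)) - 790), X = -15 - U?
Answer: 38649/773 ≈ 49.999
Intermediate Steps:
X = -45 (X = -15 - 1*30 = -15 - 30 = -45)
I = -6958/773 (I = -9 + 1/((-1 - 6*(-3)) - 790) = -9 + 1/((-1 + 18) - 790) = -9 + 1/(17 - 790) = -9 + 1/(-773) = -9 - 1/773 = -6958/773 ≈ -9.0013)
m(q, O) = -45 + O (m(q, O) = O - 45 = -45 + O)
I - m(√(36 + 2), -14) = -6958/773 - (-45 - 14) = -6958/773 - 1*(-59) = -6958/773 + 59 = 38649/773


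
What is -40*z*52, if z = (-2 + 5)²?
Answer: -18720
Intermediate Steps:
z = 9 (z = 3² = 9)
-40*z*52 = -40*9*52 = -360*52 = -18720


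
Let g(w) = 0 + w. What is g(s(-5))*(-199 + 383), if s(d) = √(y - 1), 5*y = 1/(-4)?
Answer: 92*I*√105/5 ≈ 188.54*I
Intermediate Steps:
y = -1/20 (y = (⅕)/(-4) = (⅕)*(-¼) = -1/20 ≈ -0.050000)
s(d) = I*√105/10 (s(d) = √(-1/20 - 1) = √(-21/20) = I*√105/10)
g(w) = w
g(s(-5))*(-199 + 383) = (I*√105/10)*(-199 + 383) = (I*√105/10)*184 = 92*I*√105/5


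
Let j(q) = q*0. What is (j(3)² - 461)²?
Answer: 212521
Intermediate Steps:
j(q) = 0
(j(3)² - 461)² = (0² - 461)² = (0 - 461)² = (-461)² = 212521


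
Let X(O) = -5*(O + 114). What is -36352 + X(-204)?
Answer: -35902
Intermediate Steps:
X(O) = -570 - 5*O (X(O) = -5*(114 + O) = -570 - 5*O)
-36352 + X(-204) = -36352 + (-570 - 5*(-204)) = -36352 + (-570 + 1020) = -36352 + 450 = -35902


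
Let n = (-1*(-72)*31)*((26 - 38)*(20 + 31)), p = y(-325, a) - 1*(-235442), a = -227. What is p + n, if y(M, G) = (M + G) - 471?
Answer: -1131565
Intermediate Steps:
y(M, G) = -471 + G + M (y(M, G) = (G + M) - 471 = -471 + G + M)
p = 234419 (p = (-471 - 227 - 325) - 1*(-235442) = -1023 + 235442 = 234419)
n = -1365984 (n = (72*31)*(-12*51) = 2232*(-612) = -1365984)
p + n = 234419 - 1365984 = -1131565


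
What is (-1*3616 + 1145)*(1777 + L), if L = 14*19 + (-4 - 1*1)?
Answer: -5035898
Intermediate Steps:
L = 261 (L = 266 + (-4 - 1) = 266 - 5 = 261)
(-1*3616 + 1145)*(1777 + L) = (-1*3616 + 1145)*(1777 + 261) = (-3616 + 1145)*2038 = -2471*2038 = -5035898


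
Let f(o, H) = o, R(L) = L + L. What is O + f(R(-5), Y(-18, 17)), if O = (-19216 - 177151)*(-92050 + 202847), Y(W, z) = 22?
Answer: -21756874509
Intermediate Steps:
R(L) = 2*L
O = -21756874499 (O = -196367*110797 = -21756874499)
O + f(R(-5), Y(-18, 17)) = -21756874499 + 2*(-5) = -21756874499 - 10 = -21756874509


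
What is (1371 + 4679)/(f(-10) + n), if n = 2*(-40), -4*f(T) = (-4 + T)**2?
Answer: -6050/129 ≈ -46.899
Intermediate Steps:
f(T) = -(-4 + T)**2/4
n = -80
(1371 + 4679)/(f(-10) + n) = (1371 + 4679)/(-(-4 - 10)**2/4 - 80) = 6050/(-1/4*(-14)**2 - 80) = 6050/(-1/4*196 - 80) = 6050/(-49 - 80) = 6050/(-129) = 6050*(-1/129) = -6050/129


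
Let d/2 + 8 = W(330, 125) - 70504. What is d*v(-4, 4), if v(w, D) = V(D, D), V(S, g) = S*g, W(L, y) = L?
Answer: -2245824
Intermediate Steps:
v(w, D) = D**2 (v(w, D) = D*D = D**2)
d = -140364 (d = -16 + 2*(330 - 70504) = -16 + 2*(-70174) = -16 - 140348 = -140364)
d*v(-4, 4) = -140364*4**2 = -140364*16 = -2245824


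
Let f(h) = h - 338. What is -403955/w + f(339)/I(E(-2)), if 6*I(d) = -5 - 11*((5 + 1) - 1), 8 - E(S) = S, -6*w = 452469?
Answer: 7928277/1508230 ≈ 5.2567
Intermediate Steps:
f(h) = -338 + h
w = -150823/2 (w = -⅙*452469 = -150823/2 ≈ -75412.)
E(S) = 8 - S
I(d) = -10 (I(d) = (-5 - 11*((5 + 1) - 1))/6 = (-5 - 11*(6 - 1))/6 = (-5 - 11*5)/6 = (-5 - 55)/6 = (⅙)*(-60) = -10)
-403955/w + f(339)/I(E(-2)) = -403955/(-150823/2) + (-338 + 339)/(-10) = -403955*(-2/150823) + 1*(-⅒) = 807910/150823 - ⅒ = 7928277/1508230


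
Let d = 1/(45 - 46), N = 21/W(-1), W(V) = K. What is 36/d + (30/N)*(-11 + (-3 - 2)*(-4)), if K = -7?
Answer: -126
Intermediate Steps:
W(V) = -7
N = -3 (N = 21/(-7) = 21*(-1/7) = -3)
d = -1 (d = 1/(-1) = -1)
36/d + (30/N)*(-11 + (-3 - 2)*(-4)) = 36/(-1) + (30/(-3))*(-11 + (-3 - 2)*(-4)) = 36*(-1) + (30*(-1/3))*(-11 - 5*(-4)) = -36 - 10*(-11 + 20) = -36 - 10*9 = -36 - 90 = -126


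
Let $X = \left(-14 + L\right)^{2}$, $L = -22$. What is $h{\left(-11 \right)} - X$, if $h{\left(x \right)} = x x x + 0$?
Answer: $-2627$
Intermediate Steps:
$X = 1296$ ($X = \left(-14 - 22\right)^{2} = \left(-36\right)^{2} = 1296$)
$h{\left(x \right)} = x^{3}$ ($h{\left(x \right)} = x^{2} x + 0 = x^{3} + 0 = x^{3}$)
$h{\left(-11 \right)} - X = \left(-11\right)^{3} - 1296 = -1331 - 1296 = -2627$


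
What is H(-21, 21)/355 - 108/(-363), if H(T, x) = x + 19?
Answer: 3524/8591 ≈ 0.41020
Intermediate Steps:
H(T, x) = 19 + x
H(-21, 21)/355 - 108/(-363) = (19 + 21)/355 - 108/(-363) = 40*(1/355) - 108*(-1/363) = 8/71 + 36/121 = 3524/8591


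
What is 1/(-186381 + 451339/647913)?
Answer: -92559/17251174502 ≈ -5.3654e-6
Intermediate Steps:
1/(-186381 + 451339/647913) = 1/(-186381 + 451339*(1/647913)) = 1/(-186381 + 64477/92559) = 1/(-17251174502/92559) = -92559/17251174502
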